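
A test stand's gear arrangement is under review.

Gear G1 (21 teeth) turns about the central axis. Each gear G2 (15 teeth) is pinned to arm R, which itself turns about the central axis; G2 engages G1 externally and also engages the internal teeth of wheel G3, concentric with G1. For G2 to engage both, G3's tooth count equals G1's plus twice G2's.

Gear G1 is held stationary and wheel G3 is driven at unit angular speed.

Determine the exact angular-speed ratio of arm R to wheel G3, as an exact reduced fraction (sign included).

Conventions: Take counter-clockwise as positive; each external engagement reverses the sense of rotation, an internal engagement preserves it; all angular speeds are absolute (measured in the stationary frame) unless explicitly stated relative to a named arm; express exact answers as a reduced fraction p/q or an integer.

planetary set (21T centre, 15T on arm, 51T internal) — Willis relation
ring teeth: 21 + 2·15 = 51
21(ω_sun−ω_arm) = −51(ω_ring−ω_arm),  ω_sun = 0, ω_ring = 1
21(0−ω_arm) = −51(1−ω_arm)  ⇒  72·ω_arm = 51  ⇒  ω_arm = 17/24
ω_out/ω_in = 17/24

17/24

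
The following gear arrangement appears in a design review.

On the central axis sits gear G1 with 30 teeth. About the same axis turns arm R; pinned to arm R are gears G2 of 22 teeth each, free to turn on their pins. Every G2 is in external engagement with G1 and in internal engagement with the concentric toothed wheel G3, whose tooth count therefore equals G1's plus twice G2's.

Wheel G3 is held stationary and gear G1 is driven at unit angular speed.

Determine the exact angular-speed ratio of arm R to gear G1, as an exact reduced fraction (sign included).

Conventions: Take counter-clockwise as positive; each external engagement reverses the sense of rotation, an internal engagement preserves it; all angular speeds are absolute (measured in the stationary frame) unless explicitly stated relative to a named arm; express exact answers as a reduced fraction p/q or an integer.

recognized (axles ride arm R): planetary set, 30/22/74 teeth
ring teeth: 30 + 2·22 = 74
30(ω_sun−ω_arm) = −74(ω_ring−ω_arm),  ω_ring = 0, ω_sun = 1
30(1−ω_arm) = −74(0−ω_arm)  ⇒  104·ω_arm = 30  ⇒  ω_arm = 15/52
ω_out/ω_in = 15/52

15/52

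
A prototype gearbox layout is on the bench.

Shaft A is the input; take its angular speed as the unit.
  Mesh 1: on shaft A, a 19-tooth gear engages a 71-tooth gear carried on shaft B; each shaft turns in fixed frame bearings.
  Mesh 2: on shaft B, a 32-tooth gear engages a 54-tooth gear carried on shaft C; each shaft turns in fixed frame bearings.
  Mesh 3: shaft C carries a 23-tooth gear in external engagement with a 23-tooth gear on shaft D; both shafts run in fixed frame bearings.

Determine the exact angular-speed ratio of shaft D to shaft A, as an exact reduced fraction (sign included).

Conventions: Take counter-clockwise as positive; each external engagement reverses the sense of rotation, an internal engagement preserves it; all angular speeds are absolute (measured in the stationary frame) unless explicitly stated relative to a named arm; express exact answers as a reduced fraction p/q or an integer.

-304/1917

class = fixed-axis compound train [3 meshes; 3 ratios multiply, 3 sense flips]
mesh 1 [19T→71T]: running ratio 19/71, sense −
mesh 2 [32T→54T]: running ratio 304/1917, sense +
mesh 3 [23T→23T]: running ratio 304/1917, sense −
ω_out/ω_in = -304/1917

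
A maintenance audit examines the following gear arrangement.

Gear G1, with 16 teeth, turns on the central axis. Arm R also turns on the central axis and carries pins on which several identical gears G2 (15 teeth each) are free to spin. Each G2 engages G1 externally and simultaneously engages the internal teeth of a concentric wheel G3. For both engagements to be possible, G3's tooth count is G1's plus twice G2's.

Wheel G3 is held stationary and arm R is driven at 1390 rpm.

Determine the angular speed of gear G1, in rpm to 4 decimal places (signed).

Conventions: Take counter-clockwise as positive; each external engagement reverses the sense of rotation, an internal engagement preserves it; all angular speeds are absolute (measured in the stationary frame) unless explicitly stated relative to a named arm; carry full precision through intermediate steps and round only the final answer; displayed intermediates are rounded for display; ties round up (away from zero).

+5386.2500 rpm

recognized (axles ride arm R): planetary set, 16/15/46 teeth
normalise by the input: solve with ω_arm = 1, then scale by 1390 rpm
ring teeth: 16 + 2·15 = 46
16(ω_sun−ω_arm) = −46(ω_ring−ω_arm),  ω_ring = 0, ω_arm = 1
ω_sun = 1 − (46/16)(0−1) = 31/8
scale: ω_sun = 31/8 × 1390 rpm = +5386.2500 rpm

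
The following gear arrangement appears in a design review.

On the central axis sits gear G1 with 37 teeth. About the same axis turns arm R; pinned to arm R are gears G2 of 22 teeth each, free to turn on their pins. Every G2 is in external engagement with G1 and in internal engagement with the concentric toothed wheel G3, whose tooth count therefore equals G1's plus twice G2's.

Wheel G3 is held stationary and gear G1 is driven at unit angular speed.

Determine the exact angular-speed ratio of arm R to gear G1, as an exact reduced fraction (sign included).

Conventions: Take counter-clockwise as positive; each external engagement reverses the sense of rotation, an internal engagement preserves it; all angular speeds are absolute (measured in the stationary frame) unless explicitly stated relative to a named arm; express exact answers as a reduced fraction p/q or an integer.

topology: planetary set — G1 37T / G2 22T / G3 81T, arm = carrier (Willis)
ring teeth: 37 + 2·22 = 81
37(ω_sun−ω_arm) = −81(ω_ring−ω_arm),  ω_ring = 0, ω_sun = 1
37(1−ω_arm) = −81(0−ω_arm)  ⇒  118·ω_arm = 37  ⇒  ω_arm = 37/118
ω_out/ω_in = 37/118

37/118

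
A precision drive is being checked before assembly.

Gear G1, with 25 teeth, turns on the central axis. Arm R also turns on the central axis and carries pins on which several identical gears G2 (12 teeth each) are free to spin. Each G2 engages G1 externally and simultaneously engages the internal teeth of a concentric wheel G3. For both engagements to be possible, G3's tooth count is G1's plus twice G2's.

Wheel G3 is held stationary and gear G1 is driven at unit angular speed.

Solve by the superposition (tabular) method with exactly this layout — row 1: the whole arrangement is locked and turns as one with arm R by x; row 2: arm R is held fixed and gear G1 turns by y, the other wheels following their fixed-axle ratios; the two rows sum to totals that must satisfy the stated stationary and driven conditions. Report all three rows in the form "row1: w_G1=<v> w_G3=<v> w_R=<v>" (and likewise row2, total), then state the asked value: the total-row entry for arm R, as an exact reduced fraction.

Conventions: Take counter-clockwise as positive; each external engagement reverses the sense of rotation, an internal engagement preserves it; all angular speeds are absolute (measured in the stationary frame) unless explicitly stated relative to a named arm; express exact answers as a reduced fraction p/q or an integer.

planetary set (25T centre, 12T on arm, 49T internal) — Willis relation
row 1 — lock + rotate with arm: ω_sun = ω_ring = ω_arm = x
row 2 — arm fixed, fixed-axis ratios: sun y, ring −(25/49)·y, arm 0
boundary: total ω_ring = x − (25/49)·y = 0 and total ω_sun = x + y = 1  ⇒  y = 49/74, x = 25/74
row 2 ring = −(25/49)·49/74 = -25/74
totals (row 1 + row 2): sun 25/74 + 49/74 = 1, ring 25/74 + (-25/74) = 0, arm 25/74 + 0 = 25/74
asked cell (total, arm) = 25/74

row1: w_G1=25/74 w_G3=25/74 w_R=25/74
row2: w_G1=49/74 w_G3=-25/74 w_R=0
total: w_G1=1 w_G3=0 w_R=25/74
asked value: 25/74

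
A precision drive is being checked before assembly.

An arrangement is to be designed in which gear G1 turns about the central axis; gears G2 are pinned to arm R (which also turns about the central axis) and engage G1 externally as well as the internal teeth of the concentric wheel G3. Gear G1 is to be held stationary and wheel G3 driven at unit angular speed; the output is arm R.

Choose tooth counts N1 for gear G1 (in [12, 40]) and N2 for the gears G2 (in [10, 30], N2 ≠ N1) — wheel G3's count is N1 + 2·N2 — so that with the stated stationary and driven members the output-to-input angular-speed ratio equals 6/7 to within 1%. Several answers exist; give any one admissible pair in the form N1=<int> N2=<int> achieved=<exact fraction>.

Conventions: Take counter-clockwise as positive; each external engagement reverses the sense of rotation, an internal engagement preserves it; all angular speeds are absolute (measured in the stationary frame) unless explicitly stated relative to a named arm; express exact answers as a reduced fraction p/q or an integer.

N1=12 N2=30 achieved=6/7

topology: planetary set — design target 6/7, arm = carrier (Willis)
Willis with ω_sun = 0: ω_arm/ω_ring = N3/(N1+N3); set equal to 6/7  ⇒  N3/N1 = (6/7)/(1 − 6/7) = 6
N3 = N1 + 2·N2  ⇒  N2/N1 = (N3/N1 − 1)/2 = (6 − 1)/2 = 5/2
smallest multiple with N1 ≥ 12 and N2 ≥ 10: k = 6  ⇒  N1 = 6·2 = 12, N2 = 6·5 = 30 (N1 ≤ 40, N2 ≤ 30, N2 ≠ N1 ✓), N3 = 12 + 2·30 = 72
check: N3/(N1+N3) with N1 = 12, N3 = 72 gives 6/7; |achieved − target| = 0 ≤ 3/350 ✓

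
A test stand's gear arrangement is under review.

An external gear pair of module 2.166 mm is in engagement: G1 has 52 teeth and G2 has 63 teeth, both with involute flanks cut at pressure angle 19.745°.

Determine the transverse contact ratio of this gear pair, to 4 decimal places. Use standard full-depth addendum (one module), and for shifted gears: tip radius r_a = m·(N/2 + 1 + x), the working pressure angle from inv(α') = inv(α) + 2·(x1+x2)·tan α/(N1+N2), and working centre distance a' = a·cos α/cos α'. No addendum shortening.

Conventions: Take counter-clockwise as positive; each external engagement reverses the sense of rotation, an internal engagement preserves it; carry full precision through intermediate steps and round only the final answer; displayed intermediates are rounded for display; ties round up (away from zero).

recognized (one external pair, fixed centres): single-mesh tooth geometry, m = 2.166, N1 = 52, N2 = 63
base radii: r_b1 = 53.004929, r_b2 = 64.217510
tip radii: r_a1 = 58.482000, r_a2 = 70.395000
no profile shift: α' = α, a' = a
action lengths: √(r_a1²−r_b1²) = 24.710763, √(r_a2²−r_b2²) = 28.836911
base pitch p_b = π·m·cos α = 6.404611
CR = (24.710763 + 28.836911 − 124.545000·sin 19.74500°)/6.404611 = 1.791220
contact ratio ≈ 1.7912

1.7912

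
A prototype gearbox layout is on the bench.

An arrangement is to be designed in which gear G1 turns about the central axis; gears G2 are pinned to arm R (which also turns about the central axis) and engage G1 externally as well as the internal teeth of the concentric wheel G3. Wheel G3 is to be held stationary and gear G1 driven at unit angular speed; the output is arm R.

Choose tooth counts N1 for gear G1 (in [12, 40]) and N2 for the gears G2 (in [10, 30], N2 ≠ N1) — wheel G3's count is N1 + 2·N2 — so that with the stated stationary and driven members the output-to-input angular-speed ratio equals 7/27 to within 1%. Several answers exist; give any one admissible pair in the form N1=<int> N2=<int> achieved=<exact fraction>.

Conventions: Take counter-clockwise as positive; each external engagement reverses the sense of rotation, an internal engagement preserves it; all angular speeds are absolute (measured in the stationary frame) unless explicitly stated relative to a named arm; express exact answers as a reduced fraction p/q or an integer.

N1=14 N2=13 achieved=7/27

design class (target 7/27): planetary set
Willis with ω_ring = 0: ω_arm/ω_sun = N1/(N1+N3); set equal to 7/27  ⇒  N3/N1 = 1/(7/27) − 1 = 20/7
N3 = N1 + 2·N2  ⇒  N2/N1 = (N3/N1 − 1)/2 = (20/7 − 1)/2 = 13/14
smallest multiple with N1 ≥ 12 and N2 ≥ 10: k = 1  ⇒  N1 = 1·14 = 14, N2 = 1·13 = 13 (N1 ≤ 40, N2 ≤ 30, N2 ≠ N1 ✓), N3 = 14 + 2·13 = 40
check: N1/(N1+N3) with N1 = 14, N3 = 40 gives 7/27; |achieved − target| = 0 ≤ 7/2700 ✓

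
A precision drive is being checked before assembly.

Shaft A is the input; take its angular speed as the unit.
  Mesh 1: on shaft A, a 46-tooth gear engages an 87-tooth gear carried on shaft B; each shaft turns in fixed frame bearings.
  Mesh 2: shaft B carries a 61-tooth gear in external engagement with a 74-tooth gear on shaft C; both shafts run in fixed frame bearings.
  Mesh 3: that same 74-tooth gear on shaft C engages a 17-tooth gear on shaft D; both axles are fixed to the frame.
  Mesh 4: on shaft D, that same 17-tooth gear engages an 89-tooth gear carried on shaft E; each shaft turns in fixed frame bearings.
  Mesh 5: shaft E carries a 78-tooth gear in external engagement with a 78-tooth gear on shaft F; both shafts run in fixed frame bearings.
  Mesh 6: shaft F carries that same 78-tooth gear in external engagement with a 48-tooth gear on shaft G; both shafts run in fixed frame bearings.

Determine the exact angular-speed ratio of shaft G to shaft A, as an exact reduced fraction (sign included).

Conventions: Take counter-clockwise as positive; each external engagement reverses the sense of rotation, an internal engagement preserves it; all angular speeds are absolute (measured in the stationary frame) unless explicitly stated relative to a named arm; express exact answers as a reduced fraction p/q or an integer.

18239/30972

class = fixed-axis compound train [6 meshes; 6 ratios multiply, 6 sense flips]
mesh 1 [46T→87T]: running ratio 46/87, sense −
mesh 2 [61T→74T]: running ratio 1403/3219, sense +
mesh 3 [74T→17T]: running ratio 2806/1479, sense −
mesh 4 [17T→89T]: running ratio 2806/7743, sense +
mesh 5 [78T→78T]: running ratio 2806/7743, sense −
mesh 6 [78T→48T]: running ratio 18239/30972, sense +
ω_out/ω_in = 18239/30972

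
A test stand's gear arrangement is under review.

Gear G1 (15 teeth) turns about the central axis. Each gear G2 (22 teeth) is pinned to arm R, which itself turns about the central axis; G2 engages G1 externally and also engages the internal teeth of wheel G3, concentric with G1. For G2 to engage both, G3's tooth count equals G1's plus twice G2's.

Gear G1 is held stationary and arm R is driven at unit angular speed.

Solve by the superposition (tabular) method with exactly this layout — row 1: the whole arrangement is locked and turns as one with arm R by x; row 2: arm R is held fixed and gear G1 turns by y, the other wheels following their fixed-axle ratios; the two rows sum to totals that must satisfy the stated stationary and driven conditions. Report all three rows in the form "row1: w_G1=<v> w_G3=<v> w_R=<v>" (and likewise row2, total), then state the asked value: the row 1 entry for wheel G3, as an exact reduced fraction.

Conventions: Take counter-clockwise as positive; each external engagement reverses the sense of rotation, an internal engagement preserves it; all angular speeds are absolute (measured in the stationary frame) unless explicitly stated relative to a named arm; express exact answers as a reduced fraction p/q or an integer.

topology: planetary set — G1 15T / G2 22T / G3 59T, arm = carrier (Willis)
row 1 (train locked, turned with arm): all members turn x
row 2: sun turns y, ring = −(15/59)·y, arm 0
boundary: total ω_sun = x + y = 0 and total ω_arm = x = 1  ⇒  y = -1, x = 1
row 2 ring = −(15/59)·(-1) = 15/59
totals (row 1 + row 2): sun 1 + (-1) = 0, ring 1 + 15/59 = 74/59, arm 1 + 0 = 1
asked cell (row1, ring) = 1

row1: w_G1=1 w_G3=1 w_R=1
row2: w_G1=-1 w_G3=15/59 w_R=0
total: w_G1=0 w_G3=74/59 w_R=1
asked value: 1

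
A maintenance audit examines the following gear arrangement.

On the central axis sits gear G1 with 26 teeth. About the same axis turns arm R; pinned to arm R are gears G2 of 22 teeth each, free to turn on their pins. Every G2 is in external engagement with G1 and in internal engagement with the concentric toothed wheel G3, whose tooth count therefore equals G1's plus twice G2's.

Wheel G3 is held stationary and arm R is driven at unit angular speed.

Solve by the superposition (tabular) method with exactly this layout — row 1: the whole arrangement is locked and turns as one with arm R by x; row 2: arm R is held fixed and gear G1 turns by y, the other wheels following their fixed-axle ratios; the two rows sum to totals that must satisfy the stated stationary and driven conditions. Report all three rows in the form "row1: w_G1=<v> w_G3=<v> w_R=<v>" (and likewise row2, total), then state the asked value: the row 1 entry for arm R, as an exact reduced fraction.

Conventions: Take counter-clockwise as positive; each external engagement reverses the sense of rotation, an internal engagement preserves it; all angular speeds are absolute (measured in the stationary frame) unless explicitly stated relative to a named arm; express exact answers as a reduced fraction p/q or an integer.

row1: w_G1=1 w_G3=1 w_R=1
row2: w_G1=35/13 w_G3=-1 w_R=0
total: w_G1=48/13 w_G3=0 w_R=1
asked value: 1

class = planetary set [G3 = 26+2·22 = 70; Willis about the carrier]
row 1 (train locked, turned with arm): all members turn x
row 2 — arm fixed, fixed-axis ratios: sun y, ring −(26/70)·y, arm 0
boundary: total ω_ring = x − (26/70)·y = 0 and total ω_arm = x = 1  ⇒  y = 35/13, x = 1
row 2 ring = −(26/70)·35/13 = -1
totals (row 1 + row 2): sun 1 + 35/13 = 48/13, ring 1 + (-1) = 0, arm 1 + 0 = 1
asked cell (row1, arm) = 1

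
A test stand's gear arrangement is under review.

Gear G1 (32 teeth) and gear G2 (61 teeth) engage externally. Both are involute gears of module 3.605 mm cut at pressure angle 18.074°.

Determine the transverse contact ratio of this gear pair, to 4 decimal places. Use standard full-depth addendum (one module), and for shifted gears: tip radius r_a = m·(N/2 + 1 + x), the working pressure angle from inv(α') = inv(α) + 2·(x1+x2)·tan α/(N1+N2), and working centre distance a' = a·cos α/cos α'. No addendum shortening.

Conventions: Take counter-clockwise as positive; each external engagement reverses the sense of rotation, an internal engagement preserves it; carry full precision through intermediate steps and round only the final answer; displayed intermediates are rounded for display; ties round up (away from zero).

single-mesh involute tooth geometry (32T engaging 61T at module 3.605)
base radii: r_b1 = 54.833874, r_b2 = 104.527071
tip radii: r_a1 = 61.285000, r_a2 = 113.557500
no profile shift: α' = α, a' = a
action lengths: √(r_a1²−r_b1²) = 27.369646, √(r_a2²−r_b2²) = 44.377890
base pitch p_b = π·m·cos α = 10.766606
CR = (27.369646 + 44.377890 − 167.632500·sin 18.07400°)/10.766606 = 1.833482
contact ratio ≈ 1.8335

1.8335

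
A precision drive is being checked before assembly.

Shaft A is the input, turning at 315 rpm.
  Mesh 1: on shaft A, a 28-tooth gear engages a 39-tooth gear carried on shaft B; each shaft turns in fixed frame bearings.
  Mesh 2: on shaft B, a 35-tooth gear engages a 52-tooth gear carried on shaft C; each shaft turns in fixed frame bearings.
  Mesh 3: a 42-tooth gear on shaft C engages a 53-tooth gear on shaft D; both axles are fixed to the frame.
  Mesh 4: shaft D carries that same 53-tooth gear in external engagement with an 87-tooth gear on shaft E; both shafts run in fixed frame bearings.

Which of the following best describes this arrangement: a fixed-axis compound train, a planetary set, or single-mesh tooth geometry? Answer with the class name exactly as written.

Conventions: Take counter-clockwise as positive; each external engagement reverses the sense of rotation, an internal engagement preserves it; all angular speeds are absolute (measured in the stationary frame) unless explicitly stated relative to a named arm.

fixed-axis compound train

4-mesh fixed-axis compound train (all bearings frame-fixed)
classification: fixed-axis compound train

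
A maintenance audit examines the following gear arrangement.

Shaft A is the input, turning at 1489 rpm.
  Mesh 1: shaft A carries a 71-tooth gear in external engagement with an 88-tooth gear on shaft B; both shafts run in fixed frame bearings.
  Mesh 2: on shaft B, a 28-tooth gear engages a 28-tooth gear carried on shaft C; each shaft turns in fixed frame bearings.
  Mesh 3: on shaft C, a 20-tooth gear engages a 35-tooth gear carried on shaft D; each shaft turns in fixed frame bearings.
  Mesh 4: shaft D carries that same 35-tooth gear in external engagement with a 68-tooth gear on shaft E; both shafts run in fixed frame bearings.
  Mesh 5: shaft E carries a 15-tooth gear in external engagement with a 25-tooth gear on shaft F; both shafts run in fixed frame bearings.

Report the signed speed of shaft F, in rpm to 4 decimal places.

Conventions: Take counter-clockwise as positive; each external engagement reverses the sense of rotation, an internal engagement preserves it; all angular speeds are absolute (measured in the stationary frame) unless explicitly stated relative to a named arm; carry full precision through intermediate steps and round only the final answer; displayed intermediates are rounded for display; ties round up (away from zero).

5-mesh fixed-axis compound train (all bearings frame-fixed)
mesh 1 [71T→88T]: ω = 1489.0000×71/88 = 1201.3523 rpm, sense flips to −
mesh 2 [28T→28T]: ω = 1201.3523×28/28 = 1201.3523 rpm, sense flips to +
mesh 3 [20T→35T]: ω = 1201.3523×20/35 = 686.4870 rpm, sense flips to −
mesh 4 [35T→68T]: ω = 686.4870×35/68 = 353.3389 rpm, sense flips to +
mesh 5 [15T→25T]: ω = 353.3389×15/25 = 212.0033 rpm, sense flips to −
signed output speed = -212.0033 rpm

-212.0033 rpm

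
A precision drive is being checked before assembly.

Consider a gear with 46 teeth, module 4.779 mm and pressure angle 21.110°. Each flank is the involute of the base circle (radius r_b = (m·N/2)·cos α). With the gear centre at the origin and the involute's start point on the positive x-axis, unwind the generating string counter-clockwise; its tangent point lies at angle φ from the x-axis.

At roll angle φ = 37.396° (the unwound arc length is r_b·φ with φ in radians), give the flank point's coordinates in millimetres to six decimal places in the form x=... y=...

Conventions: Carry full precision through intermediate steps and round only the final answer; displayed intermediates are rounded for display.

x=122.109887 y=9.104732

recognized (one wheel, involute flank): single-mesh tooth geometry, m = 4.779, N = 46
pitch radius r_p = m·N/2 = 4.779·46/2 = 109.917000
base radius r_b = r_p·cos α = 109.917000·cos 21.110° = 102.540546
roll angle φ = 37.396° = 0.65268333 rad
x = r_b·(cos φ + φ·sin φ) = 122.109887
y = r_b·(sin φ − φ·cos φ) = 9.104732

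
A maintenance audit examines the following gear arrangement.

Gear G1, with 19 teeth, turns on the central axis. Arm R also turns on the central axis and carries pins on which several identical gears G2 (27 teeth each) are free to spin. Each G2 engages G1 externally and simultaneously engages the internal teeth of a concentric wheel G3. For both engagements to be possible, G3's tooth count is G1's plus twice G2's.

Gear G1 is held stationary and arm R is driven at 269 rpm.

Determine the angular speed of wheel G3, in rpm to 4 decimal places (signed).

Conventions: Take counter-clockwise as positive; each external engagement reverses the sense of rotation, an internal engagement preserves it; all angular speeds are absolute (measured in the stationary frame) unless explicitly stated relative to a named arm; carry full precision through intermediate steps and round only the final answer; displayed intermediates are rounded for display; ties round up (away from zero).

planetary set (19T centre, 27T on arm, 73T internal) — Willis relation
normalise by the input: solve with ω_arm = 1, then scale by 269 rpm
ring teeth: 19 + 2·27 = 73
19(ω_sun−ω_arm) = −73(ω_ring−ω_arm),  ω_sun = 0, ω_arm = 1
ω_ring = 1 − (19/73)(0−1) = 92/73
scale: ω_ring = 92/73 × 269 rpm = +339.0137 rpm

+339.0137 rpm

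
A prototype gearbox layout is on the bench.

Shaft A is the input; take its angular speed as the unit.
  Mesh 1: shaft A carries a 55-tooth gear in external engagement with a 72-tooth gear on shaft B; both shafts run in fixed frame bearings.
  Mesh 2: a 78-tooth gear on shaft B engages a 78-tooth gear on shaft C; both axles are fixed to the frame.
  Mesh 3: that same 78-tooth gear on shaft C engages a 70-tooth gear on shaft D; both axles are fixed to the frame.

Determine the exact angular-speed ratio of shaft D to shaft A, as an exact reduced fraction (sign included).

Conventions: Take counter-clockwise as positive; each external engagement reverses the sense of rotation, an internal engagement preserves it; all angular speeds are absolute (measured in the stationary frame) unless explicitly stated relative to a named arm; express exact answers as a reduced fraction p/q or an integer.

-143/168

class = fixed-axis compound train [3 meshes; 3 ratios multiply, 3 sense flips]
mesh 1 [55T→72T]: running ratio 55/72, sense −
mesh 2 [78T→78T]: running ratio 55/72, sense +
mesh 3 [78T→70T]: running ratio 143/168, sense −
ω_out/ω_in = -143/168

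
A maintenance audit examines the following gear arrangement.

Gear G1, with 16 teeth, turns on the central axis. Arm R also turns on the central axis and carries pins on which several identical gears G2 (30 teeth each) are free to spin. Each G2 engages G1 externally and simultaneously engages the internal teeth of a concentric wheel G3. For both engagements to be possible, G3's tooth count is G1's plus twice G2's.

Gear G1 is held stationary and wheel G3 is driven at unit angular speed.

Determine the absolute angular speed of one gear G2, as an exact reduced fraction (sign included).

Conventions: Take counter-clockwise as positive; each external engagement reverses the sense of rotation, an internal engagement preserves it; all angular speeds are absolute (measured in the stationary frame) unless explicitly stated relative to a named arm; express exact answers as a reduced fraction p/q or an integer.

19/15

recognized (axles ride arm R): planetary set, 16/30/76 teeth
ring teeth: 16 + 2·30 = 76
16(ω_sun−ω_arm) = −76(ω_ring−ω_arm),  ω_sun = 0, ω_ring = 1
16(0−ω_arm) = −76(1−ω_arm)  ⇒  92·ω_arm = 76  ⇒  ω_arm = 19/23
sun–planet mesh: 16·(0−19/23) = −30·(ω_p−ω_arm)  ⇒  ω_p−ω_arm = 152/345
ω_p = 19/23 + 152/345 = 19/15
exact speed ratio = 19/15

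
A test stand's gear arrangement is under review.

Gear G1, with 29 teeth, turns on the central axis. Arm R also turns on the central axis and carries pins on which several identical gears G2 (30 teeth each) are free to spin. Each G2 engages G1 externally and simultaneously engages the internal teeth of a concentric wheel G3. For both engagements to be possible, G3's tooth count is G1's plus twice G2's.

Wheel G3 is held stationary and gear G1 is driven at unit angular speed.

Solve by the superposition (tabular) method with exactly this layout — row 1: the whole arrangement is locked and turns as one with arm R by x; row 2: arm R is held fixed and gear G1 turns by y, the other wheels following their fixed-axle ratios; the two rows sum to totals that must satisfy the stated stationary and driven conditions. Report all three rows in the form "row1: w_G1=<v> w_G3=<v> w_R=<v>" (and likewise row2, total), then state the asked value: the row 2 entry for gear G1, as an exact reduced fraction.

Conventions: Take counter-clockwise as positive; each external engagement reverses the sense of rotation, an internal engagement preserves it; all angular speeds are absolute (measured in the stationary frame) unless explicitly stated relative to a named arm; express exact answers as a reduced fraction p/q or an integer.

recognized (axles ride arm R): planetary set, 29/30/89 teeth
row 1 — lock + rotate with arm: ω_sun = ω_ring = ω_arm = x
superposition row 2 [arm held]: sun y, ring −(29/89)·y, arm 0
boundary: total ω_ring = x − (29/89)·y = 0 and total ω_sun = x + y = 1  ⇒  y = 89/118, x = 29/118
row 2 ring = −(29/89)·89/118 = -29/118
totals (row 1 + row 2): sun 29/118 + 89/118 = 1, ring 29/118 + (-29/118) = 0, arm 29/118 + 0 = 29/118
asked cell (row2, sun) = 89/118

row1: w_G1=29/118 w_G3=29/118 w_R=29/118
row2: w_G1=89/118 w_G3=-29/118 w_R=0
total: w_G1=1 w_G3=0 w_R=29/118
asked value: 89/118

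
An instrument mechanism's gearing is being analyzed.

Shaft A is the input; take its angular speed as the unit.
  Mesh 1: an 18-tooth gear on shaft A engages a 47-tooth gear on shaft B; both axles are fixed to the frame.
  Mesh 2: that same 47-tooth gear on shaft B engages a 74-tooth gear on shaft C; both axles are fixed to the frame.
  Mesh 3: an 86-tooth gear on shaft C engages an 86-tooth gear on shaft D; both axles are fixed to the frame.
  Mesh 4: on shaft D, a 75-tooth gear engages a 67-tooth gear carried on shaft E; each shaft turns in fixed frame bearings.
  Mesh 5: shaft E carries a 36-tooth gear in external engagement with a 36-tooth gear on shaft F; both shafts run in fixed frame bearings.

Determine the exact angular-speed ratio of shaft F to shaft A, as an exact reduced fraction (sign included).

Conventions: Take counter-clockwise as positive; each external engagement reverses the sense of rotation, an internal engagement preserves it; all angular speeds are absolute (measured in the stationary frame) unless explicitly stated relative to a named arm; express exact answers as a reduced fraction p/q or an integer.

class = fixed-axis compound train [5 meshes; 5 ratios multiply, 5 sense flips]
mesh 1 [18T→47T]: running ratio 18/47, sense −
mesh 2 [47T→74T]: running ratio 9/37, sense +
mesh 3 [86T→86T]: running ratio 9/37, sense −
mesh 4 [75T→67T]: running ratio 675/2479, sense +
mesh 5 [36T→36T]: running ratio 675/2479, sense −
ω_out/ω_in = -675/2479

-675/2479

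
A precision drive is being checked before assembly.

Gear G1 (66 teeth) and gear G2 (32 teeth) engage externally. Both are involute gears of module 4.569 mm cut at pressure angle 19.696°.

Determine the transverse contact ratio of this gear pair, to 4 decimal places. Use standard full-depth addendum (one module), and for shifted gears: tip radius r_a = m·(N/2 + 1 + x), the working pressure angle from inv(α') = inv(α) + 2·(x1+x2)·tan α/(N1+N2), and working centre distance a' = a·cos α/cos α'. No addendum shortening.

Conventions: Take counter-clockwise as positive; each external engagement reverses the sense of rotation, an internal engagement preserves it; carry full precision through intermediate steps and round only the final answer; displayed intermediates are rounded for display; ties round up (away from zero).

recognized (one external pair, fixed centres): single-mesh tooth geometry, m = 4.569, N1 = 66, N2 = 32
base radii: r_b1 = 141.955652, r_b2 = 68.826983
tip radii: r_a1 = 155.346000, r_a2 = 77.673000
no profile shift: α' = α, a' = a
action lengths: √(r_a1²−r_b1²) = 63.094948, √(r_a2²−r_b2²) = 35.999185
base pitch p_b = π·m·cos α = 13.514146
CR = (63.094948 + 35.999185 − 223.881000·sin 19.69600°)/13.514146 = 1.749250
contact ratio ≈ 1.7493

1.7493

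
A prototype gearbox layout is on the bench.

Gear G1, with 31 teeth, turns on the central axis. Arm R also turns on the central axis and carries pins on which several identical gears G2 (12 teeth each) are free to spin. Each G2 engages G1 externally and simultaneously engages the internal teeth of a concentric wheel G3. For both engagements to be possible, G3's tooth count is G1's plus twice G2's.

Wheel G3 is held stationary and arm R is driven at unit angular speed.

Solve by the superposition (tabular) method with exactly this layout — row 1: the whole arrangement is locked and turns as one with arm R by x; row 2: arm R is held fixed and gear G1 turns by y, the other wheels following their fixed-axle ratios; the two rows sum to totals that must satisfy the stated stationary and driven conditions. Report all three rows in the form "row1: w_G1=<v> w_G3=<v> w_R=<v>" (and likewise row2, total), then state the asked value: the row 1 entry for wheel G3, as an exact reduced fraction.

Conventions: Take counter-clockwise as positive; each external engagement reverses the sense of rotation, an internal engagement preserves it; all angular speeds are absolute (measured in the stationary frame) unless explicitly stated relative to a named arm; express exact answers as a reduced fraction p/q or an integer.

row1: w_G1=1 w_G3=1 w_R=1
row2: w_G1=55/31 w_G3=-1 w_R=0
total: w_G1=86/31 w_G3=0 w_R=1
asked value: 1

topology: planetary set — G1 31T / G2 12T / G3 55T, arm = carrier (Willis)
superposition row 1 [locked train]: every member turns x
row 2 (arm held, sun turns y): ω_ring = −(31/55)·y, ω_arm = 0
boundary: total ω_ring = x − (31/55)·y = 0 and total ω_arm = x = 1  ⇒  y = 55/31, x = 1
row 2 ring = −(31/55)·55/31 = -1
totals (row 1 + row 2): sun 1 + 55/31 = 86/31, ring 1 + (-1) = 0, arm 1 + 0 = 1
asked cell (row1, ring) = 1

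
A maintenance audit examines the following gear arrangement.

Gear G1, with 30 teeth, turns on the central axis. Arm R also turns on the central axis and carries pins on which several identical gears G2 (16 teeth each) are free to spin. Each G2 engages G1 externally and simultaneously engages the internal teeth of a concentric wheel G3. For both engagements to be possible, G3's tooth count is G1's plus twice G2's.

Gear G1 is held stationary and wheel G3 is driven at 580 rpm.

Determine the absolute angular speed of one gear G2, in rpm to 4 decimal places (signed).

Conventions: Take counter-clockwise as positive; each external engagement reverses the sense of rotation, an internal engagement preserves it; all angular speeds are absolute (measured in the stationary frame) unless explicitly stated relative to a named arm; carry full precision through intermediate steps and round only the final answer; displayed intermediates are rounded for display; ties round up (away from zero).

planetary set (30T centre, 16T on arm, 62T internal) — Willis relation
normalise by the input: solve with ω_ring = 1, then scale by 580 rpm
ring teeth: 30 + 2·16 = 62
30(ω_sun−ω_arm) = −62(ω_ring−ω_arm),  ω_sun = 0, ω_ring = 1
30(0−ω_arm) = −62(1−ω_arm)  ⇒  92·ω_arm = 62  ⇒  ω_arm = 31/46
sun–planet mesh: 30·(0−31/46) = −16·(ω_p−ω_arm)  ⇒  ω_p−ω_arm = 465/368
ω_p = 31/46 + 465/368 = 31/16
scale: ω_p = 31/16 × 580 rpm = +1123.7500 rpm

+1123.7500 rpm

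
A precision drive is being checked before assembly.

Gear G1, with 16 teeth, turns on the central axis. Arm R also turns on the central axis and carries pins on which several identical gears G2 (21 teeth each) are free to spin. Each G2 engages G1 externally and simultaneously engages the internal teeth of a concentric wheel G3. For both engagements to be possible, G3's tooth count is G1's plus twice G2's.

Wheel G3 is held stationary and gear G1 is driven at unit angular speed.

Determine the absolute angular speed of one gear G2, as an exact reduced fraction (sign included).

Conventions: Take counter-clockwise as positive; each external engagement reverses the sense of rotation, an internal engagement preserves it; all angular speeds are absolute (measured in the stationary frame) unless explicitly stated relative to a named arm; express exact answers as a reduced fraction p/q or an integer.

class = planetary set [G3 = 16+2·21 = 58; Willis about the carrier]
ring teeth: 16 + 2·21 = 58
16(ω_sun−ω_arm) = −58(ω_ring−ω_arm),  ω_ring = 0, ω_sun = 1
16(1−ω_arm) = −58(0−ω_arm)  ⇒  74·ω_arm = 16  ⇒  ω_arm = 8/37
sun–planet mesh: 16·(1−8/37) = −21·(ω_p−ω_arm)  ⇒  ω_p−ω_arm = -464/777
ω_p = 8/37 − 464/777 = -8/21
exact speed ratio = -8/21

-8/21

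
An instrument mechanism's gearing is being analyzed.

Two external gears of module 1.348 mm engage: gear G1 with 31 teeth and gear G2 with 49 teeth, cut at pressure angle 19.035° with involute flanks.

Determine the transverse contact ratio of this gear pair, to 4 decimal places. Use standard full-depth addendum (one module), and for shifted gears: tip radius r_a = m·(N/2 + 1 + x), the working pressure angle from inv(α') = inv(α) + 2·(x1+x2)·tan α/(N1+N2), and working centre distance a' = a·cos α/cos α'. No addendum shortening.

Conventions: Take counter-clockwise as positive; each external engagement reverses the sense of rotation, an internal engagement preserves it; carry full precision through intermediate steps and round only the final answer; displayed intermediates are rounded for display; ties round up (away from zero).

1.7546

single-mesh involute tooth geometry (31T engaging 49T at module 1.348)
base radii: r_b1 = 19.751506, r_b2 = 31.220122
tip radii: r_a1 = 22.242000, r_a2 = 34.374000
no profile shift: α' = α, a' = a
action lengths: √(r_a1²−r_b1²) = 10.226660, √(r_a2²−r_b2²) = 14.383179
base pitch p_b = π·m·cos α = 4.003302
CR = (10.226660 + 14.383179 − 53.920000·sin 19.03500°)/4.003302 = 1.754567
contact ratio ≈ 1.7546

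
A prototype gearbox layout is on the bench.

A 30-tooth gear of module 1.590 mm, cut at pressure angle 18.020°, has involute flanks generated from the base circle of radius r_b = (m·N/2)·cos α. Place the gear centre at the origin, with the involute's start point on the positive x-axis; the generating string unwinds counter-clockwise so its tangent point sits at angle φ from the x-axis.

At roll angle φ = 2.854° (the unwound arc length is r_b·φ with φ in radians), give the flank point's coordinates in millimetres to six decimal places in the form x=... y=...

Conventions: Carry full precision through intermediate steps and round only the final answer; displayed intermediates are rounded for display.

x=22.708243 y=0.000934

recognized (one wheel, involute flank): single-mesh tooth geometry, m = 1.590, N = 30
pitch radius r_p = m·N/2 = 1.590·30/2 = 23.850000
base radius r_b = r_p·cos α = 23.850000·cos 18.020° = 22.680124
roll angle φ = 2.854° = 0.04981170 rad
x = r_b·(cos φ + φ·sin φ) = 22.708243
y = r_b·(sin φ − φ·cos φ) = 0.000934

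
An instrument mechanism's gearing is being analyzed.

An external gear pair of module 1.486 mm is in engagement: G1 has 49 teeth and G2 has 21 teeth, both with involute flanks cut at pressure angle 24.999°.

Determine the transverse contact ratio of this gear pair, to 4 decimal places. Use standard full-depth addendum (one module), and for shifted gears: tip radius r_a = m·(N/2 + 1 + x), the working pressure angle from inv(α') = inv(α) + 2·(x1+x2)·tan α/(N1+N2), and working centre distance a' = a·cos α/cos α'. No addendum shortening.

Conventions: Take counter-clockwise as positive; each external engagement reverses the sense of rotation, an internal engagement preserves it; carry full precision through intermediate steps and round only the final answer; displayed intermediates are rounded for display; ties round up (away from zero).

1.4764

class = single-mesh tooth geometry [involute pair 49T × 21T, m = 1.486]
base radii: r_b1 = 32.996216, r_b2 = 14.141235
tip radii: r_a1 = 37.893000, r_a2 = 17.089000
no profile shift: α' = α, a' = a
action lengths: √(r_a1²−r_b1²) = 18.631403, √(r_a2²−r_b2²) = 9.594758
base pitch p_b = π·m·cos α = 4.231048
CR = (18.631403 + 9.594758 − 52.010000·sin 24.99900°)/4.231048 = 1.476374
contact ratio ≈ 1.4764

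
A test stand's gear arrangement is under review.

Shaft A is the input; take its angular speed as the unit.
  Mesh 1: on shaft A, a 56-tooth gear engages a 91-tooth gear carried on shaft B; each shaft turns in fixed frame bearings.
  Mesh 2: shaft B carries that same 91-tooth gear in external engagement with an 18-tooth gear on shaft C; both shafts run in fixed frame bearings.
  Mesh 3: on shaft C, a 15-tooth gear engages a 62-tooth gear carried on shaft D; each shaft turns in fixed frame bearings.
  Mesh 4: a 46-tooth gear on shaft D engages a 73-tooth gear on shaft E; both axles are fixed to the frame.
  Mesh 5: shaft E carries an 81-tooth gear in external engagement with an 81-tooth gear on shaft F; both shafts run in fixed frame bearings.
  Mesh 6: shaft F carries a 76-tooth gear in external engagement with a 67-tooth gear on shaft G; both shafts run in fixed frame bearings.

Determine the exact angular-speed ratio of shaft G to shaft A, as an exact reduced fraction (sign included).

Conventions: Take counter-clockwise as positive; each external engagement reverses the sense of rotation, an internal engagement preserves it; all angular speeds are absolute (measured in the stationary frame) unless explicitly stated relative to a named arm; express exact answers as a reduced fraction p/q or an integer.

244720/454863

class = fixed-axis compound train [6 meshes; 6 ratios multiply, 6 sense flips]
mesh 1 [56T→91T]: running ratio 8/13, sense −
mesh 2 [91T→18T]: running ratio 28/9, sense +
mesh 3 [15T→62T]: running ratio 70/93, sense −
mesh 4 [46T→73T]: running ratio 3220/6789, sense +
mesh 5 [81T→81T]: running ratio 3220/6789, sense −
mesh 6 [76T→67T]: running ratio 244720/454863, sense +
ω_out/ω_in = 244720/454863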